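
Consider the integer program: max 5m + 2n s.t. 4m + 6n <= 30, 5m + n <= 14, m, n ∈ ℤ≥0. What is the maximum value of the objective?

The continuous relaxation peaks at (2.08, 3.62) with value 17.62; rounding to a feasible lattice point costs some objective.
(m,n)=(2,3): 4·2+6·3=26≤30, 5·2+1·3=13≤14, objective 16.
(m,n)=(2,2): 4·2+6·2=20≤30, 5·2+1·2=12≤14, objective 14.
No feasible integer point exceeds 16.

16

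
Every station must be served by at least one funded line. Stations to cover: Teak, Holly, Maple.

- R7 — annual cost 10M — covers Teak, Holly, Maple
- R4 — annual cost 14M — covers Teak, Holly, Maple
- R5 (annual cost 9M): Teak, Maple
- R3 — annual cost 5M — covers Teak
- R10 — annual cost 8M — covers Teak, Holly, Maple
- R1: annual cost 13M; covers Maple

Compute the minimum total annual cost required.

R10 alone covers Teak, Holly, Maple — every station.
Total annual cost: 8.
No cover costs less than 8.

8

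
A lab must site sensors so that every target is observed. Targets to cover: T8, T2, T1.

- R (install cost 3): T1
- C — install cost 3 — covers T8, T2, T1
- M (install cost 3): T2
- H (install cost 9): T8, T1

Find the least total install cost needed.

C alone covers T8, T2, T1 — every target.
Total install cost: 3.
No cover costs less than 3.

3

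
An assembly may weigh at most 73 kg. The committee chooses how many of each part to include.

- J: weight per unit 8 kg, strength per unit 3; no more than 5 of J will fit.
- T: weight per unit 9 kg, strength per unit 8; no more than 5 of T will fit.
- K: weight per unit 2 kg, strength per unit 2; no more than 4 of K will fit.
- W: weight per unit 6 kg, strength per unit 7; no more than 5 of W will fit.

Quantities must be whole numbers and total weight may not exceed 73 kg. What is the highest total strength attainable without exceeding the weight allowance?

73

W has the best ratio (7/6); taking only W gives at most 5×7 = 35 (stopped by the supply cap of 5).
Mixing does better — 4×T, 3×K, and 5×W: weight 72 ≤ 73, strength 4·8 + 3·2 + 5·7 = 73.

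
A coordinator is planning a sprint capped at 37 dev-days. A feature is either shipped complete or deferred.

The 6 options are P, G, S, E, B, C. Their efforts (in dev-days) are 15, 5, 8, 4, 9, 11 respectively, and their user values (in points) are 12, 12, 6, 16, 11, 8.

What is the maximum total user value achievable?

Treat it as a binary knapsack problem.
G + S + E + B + C: effort 5 + 8 + 4 + 9 + 11 = 37 ≤ 37, user value 12 + 6 + 16 + 11 + 8 = 53.
P + G + E + C: effort 15 + 5 + 4 + 11 = 35 ≤ 37, user value 12 + 12 + 16 + 8 = 48.
P + G + E + B: effort 15 + 5 + 4 + 9 = 33 ≤ 37, user value 12 + 12 + 16 + 11 = 51.
Best is G, S, E, B, and C with total user value 53.

53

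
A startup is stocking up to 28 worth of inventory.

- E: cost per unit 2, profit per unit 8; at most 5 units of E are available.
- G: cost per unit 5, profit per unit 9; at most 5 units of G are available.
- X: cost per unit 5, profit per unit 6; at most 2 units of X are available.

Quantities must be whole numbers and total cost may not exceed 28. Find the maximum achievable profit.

E has the best ratio (8/2); taking only E gives at most 5×8 = 40 (stopped by the supply cap of 5).
Mixing does better — 4×E and 4×G: cost 28 ≤ 28, profit 4·8 + 4·9 = 68.

68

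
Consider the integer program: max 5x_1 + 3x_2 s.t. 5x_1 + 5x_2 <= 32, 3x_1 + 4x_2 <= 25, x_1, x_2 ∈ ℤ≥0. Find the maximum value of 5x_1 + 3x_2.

(x_1,x_2)=(6,0) is feasible, giving 30.
(x_1,x_2)=(5,1) is feasible, giving 28.
(x_1,x_2)=(5,0) is feasible, giving 25.
No feasible integer point exceeds 30.

30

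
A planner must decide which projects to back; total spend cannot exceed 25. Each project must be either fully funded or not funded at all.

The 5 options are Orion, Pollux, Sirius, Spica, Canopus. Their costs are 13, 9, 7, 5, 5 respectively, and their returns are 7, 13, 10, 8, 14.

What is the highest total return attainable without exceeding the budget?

37

This is an integer program with binary decision variables.
Allowing fractional choices, the relaxed optimum would be about 43.6, but projects are indivisible.
Pollux + Sirius + Canopus: cost 9 + 7 + 5 = 21 ≤ 25, return 13 + 10 + 14 = 37.
Sirius + Spica + Canopus: cost 7 + 5 + 5 = 17 ≤ 25, return 10 + 8 + 14 = 32.
Pollux + Spica + Canopus: cost 9 + 5 + 5 = 19 ≤ 25, return 13 + 8 + 14 = 35.
Best is Pollux, Sirius, and Canopus with total return 37.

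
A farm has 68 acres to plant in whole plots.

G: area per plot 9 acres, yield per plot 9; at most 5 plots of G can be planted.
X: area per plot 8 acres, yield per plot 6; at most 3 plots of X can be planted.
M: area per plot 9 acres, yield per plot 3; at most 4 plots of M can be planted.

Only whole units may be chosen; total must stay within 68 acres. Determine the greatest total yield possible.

G has the best ratio (9/9); taking only G gives at most 5×9 = 45 (stopped by the supply cap of 5).
Mixing does better — 5×G and 2×X: area 61 ≤ 68, yield 5·9 + 2·6 = 57.

57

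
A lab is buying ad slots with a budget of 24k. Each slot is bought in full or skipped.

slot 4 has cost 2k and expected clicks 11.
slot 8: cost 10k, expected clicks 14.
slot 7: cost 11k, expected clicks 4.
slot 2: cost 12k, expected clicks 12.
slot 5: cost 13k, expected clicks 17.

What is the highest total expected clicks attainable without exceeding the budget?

37

Take slot 4, slot 8, and slot 2: cost 2 + 10 + 12 = 24 ≤ 24, expected clicks 11 + 14 + 12 = 37.
No other feasible combination does better.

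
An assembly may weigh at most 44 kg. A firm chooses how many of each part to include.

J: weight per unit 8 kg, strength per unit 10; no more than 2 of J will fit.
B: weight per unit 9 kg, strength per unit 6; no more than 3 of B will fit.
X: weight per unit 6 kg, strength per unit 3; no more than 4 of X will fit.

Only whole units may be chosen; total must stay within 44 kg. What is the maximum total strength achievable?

38

This is a bounded integer knapsack.
2×J, 1×B, and 3×X: weight 43 ≤ 44, strength 2·10 + 1·6 + 3·3 = 35.
2×J and 3×B: weight 43 ≤ 44, strength 2·10 + 3·6 = 38.
Best is 38.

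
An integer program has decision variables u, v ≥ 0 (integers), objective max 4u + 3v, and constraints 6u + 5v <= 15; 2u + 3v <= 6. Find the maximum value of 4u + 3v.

8

(u,v)=(2,0) is feasible, giving 8.
(u,v)=(1,1) is feasible, giving 7.
No feasible integer point exceeds 8.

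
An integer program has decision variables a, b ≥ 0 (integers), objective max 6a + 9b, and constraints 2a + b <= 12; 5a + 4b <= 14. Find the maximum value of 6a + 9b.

Relaxing integrality, the LP optimum is 31.50 at (a,b) = (0, 3.5), which is not an integer point.
(a,b)=(0,3): 2·0+1·3=3≤12, 5·0+4·3=12≤14, objective 27.
(a,b)=(1,2): 2·1+1·2=4≤12, 5·1+4·2=13≤14, objective 24.
(a,b)=(0,2): 2·0+1·2=2≤12, 5·0+4·2=8≤14, objective 18.
The best lattice point is (0,3), giving 27.

27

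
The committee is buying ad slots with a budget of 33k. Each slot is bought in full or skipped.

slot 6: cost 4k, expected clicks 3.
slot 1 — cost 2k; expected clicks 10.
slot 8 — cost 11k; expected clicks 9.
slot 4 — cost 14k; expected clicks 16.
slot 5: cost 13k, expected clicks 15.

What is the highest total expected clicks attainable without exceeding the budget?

Treat it as a binary knapsack problem.
Take slot 6, slot 1, slot 4, and slot 5: cost 4 + 2 + 14 + 13 = 33 ≤ 33, expected clicks 3 + 10 + 16 + 15 = 44.
No other feasible combination does better.

44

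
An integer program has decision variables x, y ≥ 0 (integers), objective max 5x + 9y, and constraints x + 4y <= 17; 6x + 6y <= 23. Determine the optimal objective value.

27

Relaxing integrality, the LP optimum is 34.50 at (x,y) = (0, 3.83), which is not an integer point.
(x,y)=(0,3) is feasible, giving 27.
(x,y)=(1,2) is feasible, giving 23.
(x,y)=(0,2) is feasible, giving 18.
No feasible integer point exceeds 27.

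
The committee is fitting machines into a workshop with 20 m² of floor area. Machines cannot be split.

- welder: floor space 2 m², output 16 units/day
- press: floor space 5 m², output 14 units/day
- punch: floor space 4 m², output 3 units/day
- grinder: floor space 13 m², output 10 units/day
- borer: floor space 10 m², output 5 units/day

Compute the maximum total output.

welder + press + borer: floor space 2 + 5 + 10 = 17 ≤ 20, output 16 + 14 + 5 = 35.
welder + press + grinder: floor space 2 + 5 + 13 = 20 ≤ 20, output 16 + 14 + 10 = 40.
welder + press + punch: floor space 2 + 5 + 4 = 11 ≤ 20, output 16 + 14 + 3 = 33.
Best is welder, press, and grinder with total output 40.

40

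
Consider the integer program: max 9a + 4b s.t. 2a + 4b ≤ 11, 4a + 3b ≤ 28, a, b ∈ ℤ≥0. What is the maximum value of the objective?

45

(a,b)=(5,0): 2·5+4·0=10≤11, 4·5+3·0=20≤28, objective 45.
(a,b)=(4,0): 2·4+4·0=8≤11, 4·4+3·0=16≤28, objective 36.
Maximum is 45 at (a,b)=(5,0).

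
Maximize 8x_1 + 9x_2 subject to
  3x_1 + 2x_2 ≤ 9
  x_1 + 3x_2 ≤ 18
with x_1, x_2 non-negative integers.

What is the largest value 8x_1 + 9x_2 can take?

The continuous relaxation peaks at (0, 4.5) with value 40.50; rounding to a feasible lattice point costs some objective.
(x_1,x_2)=(0,4): 3·0+2·4=8≤9, 1·0+3·4=12≤18, objective 36.
(x_1,x_2)=(1,3): 3·1+2·3=9≤9, 1·1+3·3=10≤18, objective 35.
(x_1,x_2)=(0,3): 3·0+2·3=6≤9, 1·0+3·3=9≤18, objective 27.
No feasible integer point exceeds 36.

36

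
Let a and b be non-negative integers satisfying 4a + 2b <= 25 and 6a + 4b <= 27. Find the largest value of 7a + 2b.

28

Relaxing integrality, the LP optimum is 31.50 at (a,b) = (4.5, 0), which is not an integer point.
(a,b)=(4,0): 4·4+2·0=16≤25, 6·4+4·0=24≤27, objective 28.
(a,b)=(3,1): 4·3+2·1=14≤25, 6·3+4·1=22≤27, objective 23.
Maximum is 28 at (a,b)=(4,0).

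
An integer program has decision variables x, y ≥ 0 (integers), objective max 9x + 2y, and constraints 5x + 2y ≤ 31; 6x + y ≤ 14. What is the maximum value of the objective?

(x,y)=(0,14) is feasible, giving 28.
(x,y)=(0,13) is feasible, giving 26.
No feasible integer point exceeds 28.

28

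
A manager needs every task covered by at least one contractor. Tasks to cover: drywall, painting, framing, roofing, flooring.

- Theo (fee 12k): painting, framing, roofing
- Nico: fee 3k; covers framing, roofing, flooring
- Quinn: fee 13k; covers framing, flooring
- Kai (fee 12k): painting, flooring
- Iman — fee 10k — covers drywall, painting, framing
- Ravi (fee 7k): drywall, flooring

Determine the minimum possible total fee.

This is an integer covering problem.
Choose Nico and Iman: together they cover drywall, painting, framing, roofing, flooring — every task.
Total fee: 3 + 10 = 13.
No cover costs less than 13.

13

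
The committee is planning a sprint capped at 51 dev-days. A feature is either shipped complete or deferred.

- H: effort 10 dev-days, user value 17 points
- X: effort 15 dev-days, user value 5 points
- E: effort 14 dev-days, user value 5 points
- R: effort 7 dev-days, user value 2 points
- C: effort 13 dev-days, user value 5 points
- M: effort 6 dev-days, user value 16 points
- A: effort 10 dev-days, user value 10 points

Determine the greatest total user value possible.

50

Allowing fractional choices, the relaxed optimum would be about 52.3, but features are indivisible.
H + R + C + M + A: effort 10 + 7 + 13 + 6 + 10 = 46 ≤ 51, user value 17 + 2 + 5 + 16 + 10 = 50.
H + E + R + M + A: effort 10 + 14 + 7 + 6 + 10 = 47 ≤ 51, user value 17 + 5 + 2 + 16 + 10 = 50.
The maximum user value is 50; one optimal choice is H, R, C, M, and A.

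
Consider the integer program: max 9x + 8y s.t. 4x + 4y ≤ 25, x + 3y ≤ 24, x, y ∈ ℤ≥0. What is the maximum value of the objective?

54

Relaxing integrality, the LP optimum is 56.25 at (x,y) = (6.25, 0), which is not an integer point.
(x,y)=(6,0): 4·6+4·0=24≤25, 1·6+3·0=6≤24, objective 54.
(x,y)=(5,1): 4·5+4·1=24≤25, 1·5+3·1=8≤24, objective 53.
(x,y)=(5,0): 4·5+4·0=20≤25, 1·5+3·0=5≤24, objective 45.
The best lattice point is (6,0), giving 54.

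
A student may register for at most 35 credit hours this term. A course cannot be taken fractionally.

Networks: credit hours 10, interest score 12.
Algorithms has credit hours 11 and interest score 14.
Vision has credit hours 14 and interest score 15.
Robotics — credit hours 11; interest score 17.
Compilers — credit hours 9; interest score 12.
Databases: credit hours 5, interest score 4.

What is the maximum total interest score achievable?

45

Networks + Robotics + Compilers + Databases: credit hours 10 + 11 + 9 + 5 = 35 ≤ 35, interest score 12 + 17 + 12 + 4 = 45.
Vision + Robotics + Compilers: credit hours 14 + 11 + 9 = 34 ≤ 35, interest score 15 + 17 + 12 = 44.
Best is Networks, Robotics, Compilers, and Databases with total interest score 45.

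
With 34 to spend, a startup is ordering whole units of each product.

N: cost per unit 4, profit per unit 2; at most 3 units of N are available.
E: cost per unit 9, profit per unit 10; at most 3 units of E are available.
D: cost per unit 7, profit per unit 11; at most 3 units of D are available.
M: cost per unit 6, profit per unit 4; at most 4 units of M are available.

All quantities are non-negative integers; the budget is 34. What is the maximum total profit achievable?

D has the best ratio (11/7); taking only D gives at most 3×11 = 33 (stopped by the supply cap of 3).
Mixing does better — 1×N, 1×E, and 3×D: cost 34 ≤ 34, profit 1·2 + 1·10 + 3·11 = 45.

45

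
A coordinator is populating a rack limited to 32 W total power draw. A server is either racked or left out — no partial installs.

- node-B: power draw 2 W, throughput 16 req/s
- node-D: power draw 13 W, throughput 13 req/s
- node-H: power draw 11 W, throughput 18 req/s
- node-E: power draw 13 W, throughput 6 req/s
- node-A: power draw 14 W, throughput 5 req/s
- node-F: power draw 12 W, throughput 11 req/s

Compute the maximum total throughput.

Allowing fractional choices, the relaxed optimum would be about 52.5, but servers are indivisible.
node-B + node-H + node-E: power draw 2 + 11 + 13 = 26 ≤ 32, throughput 16 + 18 + 6 = 40.
node-B + node-H + node-F: power draw 2 + 11 + 12 = 25 ≤ 32, throughput 16 + 18 + 11 = 45.
node-B + node-D + node-H: power draw 2 + 13 + 11 = 26 ≤ 32, throughput 16 + 13 + 18 = 47.
Best is node-B, node-D, and node-H with total throughput 47.

47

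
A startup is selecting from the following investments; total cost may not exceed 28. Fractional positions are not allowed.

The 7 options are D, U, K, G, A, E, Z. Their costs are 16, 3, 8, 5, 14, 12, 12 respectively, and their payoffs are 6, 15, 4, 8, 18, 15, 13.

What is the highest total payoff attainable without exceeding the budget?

Allowing fractional choices, the relaxed optimum would be about 48.5, but investments are indivisible.
U + K + G + E: cost 3 + 8 + 5 + 12 = 28 ≤ 28, payoff 15 + 4 + 8 + 15 = 42.
U + G + A: cost 3 + 5 + 14 = 22 ≤ 28, payoff 15 + 8 + 18 = 41.
U + E + Z: cost 3 + 12 + 12 = 27 ≤ 28, payoff 15 + 15 + 13 = 43.
Best is U, E, and Z with total payoff 43.

43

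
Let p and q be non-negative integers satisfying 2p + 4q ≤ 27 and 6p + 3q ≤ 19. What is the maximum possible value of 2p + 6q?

36

Relaxing integrality, the LP optimum is 38.00 at (p,q) = (0, 6.33), which is not an integer point.
(p,q)=(0,6): 2·0+4·6=24≤27, 6·0+3·6=18≤19, objective 36.
(p,q)=(0,5): 2·0+4·5=20≤27, 6·0+3·5=15≤19, objective 30.
No feasible integer point exceeds 36.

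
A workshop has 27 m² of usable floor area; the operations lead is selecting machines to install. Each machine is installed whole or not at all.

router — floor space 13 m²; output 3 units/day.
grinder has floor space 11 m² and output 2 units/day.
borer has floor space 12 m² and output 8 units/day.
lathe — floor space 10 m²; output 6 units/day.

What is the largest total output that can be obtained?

14

Allowing fractional choices, the relaxed optimum would be about 15.2, but machines are indivisible.
grinder + borer: floor space 11 + 12 = 23 ≤ 27, output 2 + 8 = 10.
borer + lathe: floor space 12 + 10 = 22 ≤ 27, output 8 + 6 = 14.
router + borer: floor space 13 + 12 = 25 ≤ 27, output 3 + 8 = 11.
Best is borer and lathe with total output 14.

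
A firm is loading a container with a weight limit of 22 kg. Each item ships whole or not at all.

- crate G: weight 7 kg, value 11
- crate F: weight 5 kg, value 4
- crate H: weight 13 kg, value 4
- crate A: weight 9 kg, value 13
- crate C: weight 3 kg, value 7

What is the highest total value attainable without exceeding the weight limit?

crate G + crate A + crate C: weight 7 + 9 + 3 = 19 ≤ 22, value 11 + 13 + 7 = 31.
crate G + crate F + crate A: weight 7 + 5 + 9 = 21 ≤ 22, value 11 + 4 + 13 = 28.
Best is crate G, crate A, and crate C with total value 31.

31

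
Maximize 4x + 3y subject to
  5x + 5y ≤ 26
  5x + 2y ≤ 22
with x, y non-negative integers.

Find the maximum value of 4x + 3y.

19

(x,y)=(4,1) is feasible, giving 19.
(x,y)=(3,2) is feasible, giving 18.
Maximum is 19 at (x,y)=(4,1).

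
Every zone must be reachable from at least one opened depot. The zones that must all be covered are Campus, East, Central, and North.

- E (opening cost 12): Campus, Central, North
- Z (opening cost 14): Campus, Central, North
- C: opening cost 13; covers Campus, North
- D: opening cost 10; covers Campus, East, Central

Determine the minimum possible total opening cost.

22

Choose E and D: together they cover Campus, East, Central, North — every zone.
Total opening cost: 12 + 10 = 22.
No cover costs less than 22.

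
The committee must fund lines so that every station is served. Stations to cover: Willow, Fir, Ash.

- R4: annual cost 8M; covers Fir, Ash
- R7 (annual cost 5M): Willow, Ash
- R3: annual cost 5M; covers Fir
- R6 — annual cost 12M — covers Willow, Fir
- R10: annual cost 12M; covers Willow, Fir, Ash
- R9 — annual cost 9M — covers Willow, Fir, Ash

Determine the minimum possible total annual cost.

9

The greedy cost-per-new-station heuristic would pick R7 and R3 for 10, but a cheaper cover exists.
R9 alone covers Willow, Fir, Ash — every station.
Total annual cost: 9.
No cover costs less than 9.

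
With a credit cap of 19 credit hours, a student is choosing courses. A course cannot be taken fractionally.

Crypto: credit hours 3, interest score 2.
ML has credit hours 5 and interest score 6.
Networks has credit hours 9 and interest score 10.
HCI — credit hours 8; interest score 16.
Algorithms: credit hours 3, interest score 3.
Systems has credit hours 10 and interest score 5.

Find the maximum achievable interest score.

27

Allowing fractional choices, the relaxed optimum would be about 28.7, but courses are indivisible.
Networks + HCI: credit hours 9 + 8 = 17 ≤ 19, interest score 10 + 16 = 26.
Crypto + ML + HCI + Algorithms: credit hours 3 + 5 + 8 + 3 = 19 ≤ 19, interest score 2 + 6 + 16 + 3 = 27.
ML + HCI + Algorithms: credit hours 5 + 8 + 3 = 16 ≤ 19, interest score 6 + 16 + 3 = 25.
Best is Crypto, ML, HCI, and Algorithms with total interest score 27.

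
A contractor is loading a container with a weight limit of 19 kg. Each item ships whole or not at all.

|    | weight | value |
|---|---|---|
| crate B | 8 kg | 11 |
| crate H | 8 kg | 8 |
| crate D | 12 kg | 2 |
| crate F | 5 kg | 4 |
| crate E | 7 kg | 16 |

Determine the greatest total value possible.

27

This is an integer program with binary decision variables.
crate B + crate E: weight 8 + 7 = 15 ≤ 19, value 11 + 16 = 27.
crate H + crate E: weight 8 + 7 = 15 ≤ 19, value 8 + 16 = 24.
Best is crate B and crate E with total value 27.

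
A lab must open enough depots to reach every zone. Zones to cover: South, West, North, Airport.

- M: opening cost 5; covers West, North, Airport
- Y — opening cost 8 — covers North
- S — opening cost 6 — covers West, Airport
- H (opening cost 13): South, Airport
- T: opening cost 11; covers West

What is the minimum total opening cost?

Choose M and H: together they cover South, West, North, Airport — every zone.
Total opening cost: 5 + 13 = 18.

18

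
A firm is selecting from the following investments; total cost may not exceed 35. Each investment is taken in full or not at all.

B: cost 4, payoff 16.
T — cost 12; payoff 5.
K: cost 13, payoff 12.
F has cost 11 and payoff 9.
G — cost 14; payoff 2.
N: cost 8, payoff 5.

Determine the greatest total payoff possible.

This is a 0-1 knapsack instance.
B + T + F + N: cost 4 + 12 + 11 + 8 = 35 ≤ 35, payoff 16 + 5 + 9 + 5 = 35.
B + K + F: cost 4 + 13 + 11 = 28 ≤ 35, payoff 16 + 12 + 9 = 37.
Best is B, K, and F with total payoff 37.

37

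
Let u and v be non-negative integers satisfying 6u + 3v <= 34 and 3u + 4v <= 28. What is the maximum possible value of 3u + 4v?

28

(u,v)=(0,7): 6·0+3·7=21≤34, 3·0+4·7=28≤28, objective 28.
(u,v)=(1,6): 6·1+3·6=24≤34, 3·1+4·6=27≤28, objective 27.
No feasible integer point exceeds 28.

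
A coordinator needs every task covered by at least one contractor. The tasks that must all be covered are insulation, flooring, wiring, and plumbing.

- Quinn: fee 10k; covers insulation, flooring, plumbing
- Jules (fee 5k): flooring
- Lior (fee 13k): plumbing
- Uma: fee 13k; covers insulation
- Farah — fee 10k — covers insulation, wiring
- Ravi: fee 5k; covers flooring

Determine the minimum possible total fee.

Choose Quinn and Farah: together they cover insulation, flooring, wiring, plumbing — every task.
Total fee: 10 + 10 = 20.
No cover costs less than 20.

20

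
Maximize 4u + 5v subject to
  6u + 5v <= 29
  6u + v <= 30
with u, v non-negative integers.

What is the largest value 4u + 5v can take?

(u,v)=(0,5) is feasible, giving 25.
(u,v)=(1,4) is feasible, giving 24.
(u,v)=(0,4) is feasible, giving 20.
Maximum is 25 at (u,v)=(0,5).

25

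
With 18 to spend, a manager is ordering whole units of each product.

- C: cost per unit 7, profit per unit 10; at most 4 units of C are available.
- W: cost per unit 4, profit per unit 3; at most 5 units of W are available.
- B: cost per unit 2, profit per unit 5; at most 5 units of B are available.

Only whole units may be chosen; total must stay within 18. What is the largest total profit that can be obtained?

This is a bounded integer knapsack.
B has the best ratio (5/2); taking only B gives at most 5×5 = 25 (stopped by the supply cap of 5).
Mixing does better — 1×C and 5×B: cost 17 ≤ 18, profit 1·10 + 5·5 = 35.

35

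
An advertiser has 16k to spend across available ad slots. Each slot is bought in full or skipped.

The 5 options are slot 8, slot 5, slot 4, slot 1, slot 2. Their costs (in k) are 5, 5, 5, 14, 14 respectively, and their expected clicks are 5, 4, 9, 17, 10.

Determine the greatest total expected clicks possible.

Take slot 8, slot 5, and slot 4: cost 5 + 5 + 5 = 15 ≤ 16, expected clicks 5 + 4 + 9 = 18.
No other feasible combination does better.

18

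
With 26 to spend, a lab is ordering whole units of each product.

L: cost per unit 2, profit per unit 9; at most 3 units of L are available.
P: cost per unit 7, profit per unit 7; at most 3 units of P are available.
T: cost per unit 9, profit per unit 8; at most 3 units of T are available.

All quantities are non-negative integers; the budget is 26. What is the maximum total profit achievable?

3×L, 1×P, and 1×T: cost 22 ≤ 26, profit 3·9 + 1·7 + 1·8 = 42.
3×L and 2×T: cost 24 ≤ 26, profit 3·9 + 2·8 = 43.
Best is 43.

43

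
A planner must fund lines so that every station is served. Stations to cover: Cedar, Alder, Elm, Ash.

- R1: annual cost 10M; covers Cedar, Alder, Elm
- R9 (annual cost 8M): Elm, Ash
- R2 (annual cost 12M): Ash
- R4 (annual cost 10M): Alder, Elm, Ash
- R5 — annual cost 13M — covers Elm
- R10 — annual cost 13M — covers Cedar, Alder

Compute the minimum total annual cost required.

18

Choose R1 and R9: together they cover Cedar, Alder, Elm, Ash — every station.
Total annual cost: 10 + 8 = 18.
No cover costs less than 18.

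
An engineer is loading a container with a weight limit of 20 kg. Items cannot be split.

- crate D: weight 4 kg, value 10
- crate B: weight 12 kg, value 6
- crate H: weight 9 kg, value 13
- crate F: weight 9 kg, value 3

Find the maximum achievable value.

crate D + crate B: weight 4 + 12 = 16 ≤ 20, value 10 + 6 = 16.
crate H + crate F: weight 9 + 9 = 18 ≤ 20, value 13 + 3 = 16.
crate D + crate H: weight 4 + 9 = 13 ≤ 20, value 10 + 13 = 23.
Best is crate D and crate H with total value 23.

23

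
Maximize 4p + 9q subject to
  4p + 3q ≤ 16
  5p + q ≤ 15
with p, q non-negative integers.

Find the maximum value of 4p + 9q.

The continuous relaxation peaks at (0, 5.33) with value 48.00; rounding to a feasible lattice point costs some objective.
(p,q)=(0,5): 4·0+3·5=15≤16, 5·0+1·5=5≤15, objective 45.
(p,q)=(1,4): 4·1+3·4=16≤16, 5·1+1·4=9≤15, objective 40.
(p,q)=(0,4): 4·0+3·4=12≤16, 5·0+1·4=4≤15, objective 36.
The best lattice point is (0,5), giving 45.

45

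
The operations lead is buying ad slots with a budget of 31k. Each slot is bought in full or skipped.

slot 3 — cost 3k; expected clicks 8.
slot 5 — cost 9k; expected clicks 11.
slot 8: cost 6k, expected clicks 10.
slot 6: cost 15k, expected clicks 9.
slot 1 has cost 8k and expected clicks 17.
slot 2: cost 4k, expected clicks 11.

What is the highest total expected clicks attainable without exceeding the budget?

slot 3 + slot 5 + slot 8 + slot 1 + slot 2: cost 3 + 9 + 6 + 8 + 4 = 30 ≤ 31, expected clicks 8 + 11 + 10 + 17 + 11 = 57.
slot 5 + slot 8 + slot 1 + slot 2: cost 9 + 6 + 8 + 4 = 27 ≤ 31, expected clicks 11 + 10 + 17 + 11 = 49.
slot 3 + slot 5 + slot 1 + slot 2: cost 3 + 9 + 8 + 4 = 24 ≤ 31, expected clicks 8 + 11 + 17 + 11 = 47.
Best is slot 3, slot 5, slot 8, slot 1, and slot 2 with total expected clicks 57.

57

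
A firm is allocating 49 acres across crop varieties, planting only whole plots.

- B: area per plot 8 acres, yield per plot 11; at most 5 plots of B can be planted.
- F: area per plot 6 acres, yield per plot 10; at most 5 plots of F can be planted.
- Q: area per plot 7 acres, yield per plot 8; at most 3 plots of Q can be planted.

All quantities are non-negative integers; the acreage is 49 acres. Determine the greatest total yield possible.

2×B and 5×F: area 46 ≤ 49, yield 2·11 + 5·10 = 72.
3×B and 4×F: area 48 ≤ 49, yield 3·11 + 4·10 = 73.
Best is 73.

73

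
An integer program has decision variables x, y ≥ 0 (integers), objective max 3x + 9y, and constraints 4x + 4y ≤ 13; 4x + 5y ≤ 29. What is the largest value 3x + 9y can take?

27

(x,y)=(0,3): 4·0+4·3=12≤13, 4·0+5·3=15≤29, objective 27.
(x,y)=(1,2): 4·1+4·2=12≤13, 4·1+5·2=14≤29, objective 21.
(x,y)=(0,2): 4·0+4·2=8≤13, 4·0+5·2=10≤29, objective 18.
Maximum is 27 at (x,y)=(0,3).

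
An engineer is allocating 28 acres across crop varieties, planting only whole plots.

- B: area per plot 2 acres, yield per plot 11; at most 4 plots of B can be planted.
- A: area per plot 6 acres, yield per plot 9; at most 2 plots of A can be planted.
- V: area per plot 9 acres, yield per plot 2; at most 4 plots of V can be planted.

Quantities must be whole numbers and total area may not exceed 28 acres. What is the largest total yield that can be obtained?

4×B, 1×A, and 1×V: area 23 ≤ 28, yield 4·11 + 1·9 + 1·2 = 55.
4×B and 2×A: area 20 ≤ 28, yield 4·11 + 2·9 = 62.
Best is 62.

62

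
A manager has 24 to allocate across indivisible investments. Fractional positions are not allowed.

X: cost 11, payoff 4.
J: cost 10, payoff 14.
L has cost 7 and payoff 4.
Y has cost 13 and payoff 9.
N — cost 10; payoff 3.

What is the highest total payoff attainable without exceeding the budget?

This is an integer program with binary decision variables.
Take J and Y: cost 10 + 13 = 23 ≤ 24, payoff 14 + 9 = 23.
No other feasible combination does better.

23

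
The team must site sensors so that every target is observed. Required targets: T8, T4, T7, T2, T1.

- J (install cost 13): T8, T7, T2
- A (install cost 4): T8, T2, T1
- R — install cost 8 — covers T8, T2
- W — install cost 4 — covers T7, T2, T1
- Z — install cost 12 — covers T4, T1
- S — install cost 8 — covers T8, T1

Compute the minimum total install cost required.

Choose A, W, and Z: together they cover T8, T4, T7, T2, T1 — every target.
Total install cost: 4 + 4 + 12 = 20.
No cover costs less than 20.

20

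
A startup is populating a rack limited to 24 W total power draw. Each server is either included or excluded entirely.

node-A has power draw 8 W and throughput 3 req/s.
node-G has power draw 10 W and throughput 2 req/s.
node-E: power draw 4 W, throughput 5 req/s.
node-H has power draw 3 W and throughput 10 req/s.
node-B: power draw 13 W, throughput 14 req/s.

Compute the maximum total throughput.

29

This is a 0-1 knapsack instance.
node-A + node-H + node-B: power draw 8 + 3 + 13 = 24 ≤ 24, throughput 3 + 10 + 14 = 27.
node-H + node-B: power draw 3 + 13 = 16 ≤ 24, throughput 10 + 14 = 24.
node-E + node-H + node-B: power draw 4 + 3 + 13 = 20 ≤ 24, throughput 5 + 10 + 14 = 29.
Best is node-E, node-H, and node-B with total throughput 29.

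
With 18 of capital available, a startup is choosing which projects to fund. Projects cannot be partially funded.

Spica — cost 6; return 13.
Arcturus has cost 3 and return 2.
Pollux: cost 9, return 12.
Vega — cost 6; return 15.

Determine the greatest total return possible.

Spica + Arcturus + Vega: cost 6 + 3 + 6 = 15 ≤ 18, return 13 + 2 + 15 = 30.
Spica + Vega: cost 6 + 6 = 12 ≤ 18, return 13 + 15 = 28.
Arcturus + Pollux + Vega: cost 3 + 9 + 6 = 18 ≤ 18, return 2 + 12 + 15 = 29.
Best is Spica, Arcturus, and Vega with total return 30.

30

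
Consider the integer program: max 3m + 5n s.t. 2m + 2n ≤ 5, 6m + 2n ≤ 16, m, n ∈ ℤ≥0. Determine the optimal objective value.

10

Relaxing integrality, the LP optimum is 12.50 at (m,n) = (0, 2.5), which is not an integer point.
(m,n)=(0,2): 2·0+2·2=4≤5, 6·0+2·2=4≤16, objective 10.
(m,n)=(1,1): 2·1+2·1=4≤5, 6·1+2·1=8≤16, objective 8.
(m,n)=(0,1): 2·0+2·1=2≤5, 6·0+2·1=2≤16, objective 5.
Maximum is 10 at (m,n)=(0,2).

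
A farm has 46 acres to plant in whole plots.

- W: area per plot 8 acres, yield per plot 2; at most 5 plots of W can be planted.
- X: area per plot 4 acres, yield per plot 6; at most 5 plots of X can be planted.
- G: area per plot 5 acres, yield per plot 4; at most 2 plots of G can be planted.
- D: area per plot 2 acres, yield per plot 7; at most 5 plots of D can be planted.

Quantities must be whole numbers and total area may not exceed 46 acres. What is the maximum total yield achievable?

Take 5×X, 2×G, and 5×D: area 40 ≤ 46, yield 5·6 + 2·4 + 5·7 = 73.
D has the best ratio (7/2) and is taken to its limit of 5; remaining capacity is filled optimally with the others.

73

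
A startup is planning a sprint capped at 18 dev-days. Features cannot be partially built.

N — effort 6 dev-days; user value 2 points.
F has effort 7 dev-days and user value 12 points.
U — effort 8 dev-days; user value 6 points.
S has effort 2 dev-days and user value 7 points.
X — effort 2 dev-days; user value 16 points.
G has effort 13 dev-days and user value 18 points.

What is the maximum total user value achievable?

S + X + G: effort 2 + 2 + 13 = 17 ≤ 18, user value 7 + 16 + 18 = 41.
N + F + S + X: effort 6 + 7 + 2 + 2 = 17 ≤ 18, user value 2 + 12 + 7 + 16 = 37.
F + S + X: effort 7 + 2 + 2 = 11 ≤ 18, user value 12 + 7 + 16 = 35.
Best is S, X, and G with total user value 41.

41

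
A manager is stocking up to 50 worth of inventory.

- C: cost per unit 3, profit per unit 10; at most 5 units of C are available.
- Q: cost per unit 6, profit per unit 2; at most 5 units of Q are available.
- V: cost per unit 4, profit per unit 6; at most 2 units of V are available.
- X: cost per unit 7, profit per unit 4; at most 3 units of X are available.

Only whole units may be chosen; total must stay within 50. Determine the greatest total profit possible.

76

5×C, 2×V, and 3×X: cost 44 ≤ 50, profit 5·10 + 2·6 + 3·4 = 74.
5×C, 1×Q, 2×V, and 3×X: cost 50 ≤ 50, profit 5·10 + 1·2 + 2·6 + 3·4 = 76.
Best is 76.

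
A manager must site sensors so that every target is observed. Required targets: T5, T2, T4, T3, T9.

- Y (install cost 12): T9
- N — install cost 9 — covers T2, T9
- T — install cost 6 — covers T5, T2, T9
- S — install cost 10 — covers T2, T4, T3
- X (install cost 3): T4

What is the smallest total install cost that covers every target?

The greedy cost-per-new-target heuristic would pick T, X, and S for 19, but a cheaper cover exists.
Choose T and S: together they cover T5, T2, T4, T3, T9 — every target.
Total install cost: 6 + 10 = 16.
No cover costs less than 16.

16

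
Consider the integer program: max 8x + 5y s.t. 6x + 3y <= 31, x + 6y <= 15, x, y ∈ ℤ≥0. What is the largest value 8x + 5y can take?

Relaxing integrality, the LP optimum is 43.12 at (x,y) = (4.27, 1.79), which is not an integer point.
(x,y)=(5,0) is feasible, giving 40.
(x,y)=(4,1) is feasible, giving 37.
(x,y)=(3,2) is feasible, giving 34.
The best lattice point is (5,0), giving 40.

40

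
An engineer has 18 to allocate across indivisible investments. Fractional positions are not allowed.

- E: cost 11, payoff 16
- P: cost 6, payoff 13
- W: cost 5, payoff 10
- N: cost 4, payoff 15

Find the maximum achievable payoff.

38

Take P, W, and N: cost 6 + 5 + 4 = 15 ≤ 18, payoff 13 + 10 + 15 = 38.
No other feasible combination does better.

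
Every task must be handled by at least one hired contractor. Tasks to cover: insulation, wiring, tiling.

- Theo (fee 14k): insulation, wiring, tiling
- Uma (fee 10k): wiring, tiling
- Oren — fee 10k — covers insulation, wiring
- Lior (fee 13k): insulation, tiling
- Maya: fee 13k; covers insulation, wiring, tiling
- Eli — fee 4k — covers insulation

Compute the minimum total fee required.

The greedy cost-per-new-task heuristic would pick Eli and Uma for 14, but a cheaper cover exists.
Maya alone covers insulation, wiring, tiling — every task.
Total fee: 13.
No cover costs less than 13.

13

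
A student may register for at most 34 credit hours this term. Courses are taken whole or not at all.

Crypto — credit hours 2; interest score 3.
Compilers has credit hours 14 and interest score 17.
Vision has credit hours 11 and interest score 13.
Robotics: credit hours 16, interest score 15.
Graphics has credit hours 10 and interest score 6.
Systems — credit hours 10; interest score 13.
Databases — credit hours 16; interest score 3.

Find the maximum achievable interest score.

36

This is an integer program with binary decision variables.
Take Compilers, Graphics, and Systems: credit hours 14 + 10 + 10 = 34 ≤ 34, interest score 17 + 6 + 13 = 36.
No other feasible combination does better.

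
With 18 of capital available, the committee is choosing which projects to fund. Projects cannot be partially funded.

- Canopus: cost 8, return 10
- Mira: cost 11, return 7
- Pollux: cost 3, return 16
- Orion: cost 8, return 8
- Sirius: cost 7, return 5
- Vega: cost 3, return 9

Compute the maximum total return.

35

Allowing fractional choices, the relaxed optimum would be about 39.0, but projects are indivisible.
Pollux + Orion + Vega: cost 3 + 8 + 3 = 14 ≤ 18, return 16 + 8 + 9 = 33.
Canopus + Pollux + Vega: cost 8 + 3 + 3 = 14 ≤ 18, return 10 + 16 + 9 = 35.
Mira + Pollux + Vega: cost 11 + 3 + 3 = 17 ≤ 18, return 7 + 16 + 9 = 32.
Best is Canopus, Pollux, and Vega with total return 35.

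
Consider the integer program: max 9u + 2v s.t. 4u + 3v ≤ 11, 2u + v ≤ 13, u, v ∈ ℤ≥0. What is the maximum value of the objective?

The continuous relaxation peaks at (2.75, 0) with value 24.75; rounding to a feasible lattice point costs some objective.
(u,v)=(2,1): 4·2+3·1=11≤11, 2·2+1·1=5≤13, objective 20.
(u,v)=(2,0): 4·2+3·0=8≤11, 2·2+1·0=4≤13, objective 18.
(u,v)=(1,2): 4·1+3·2=10≤11, 2·1+1·2=4≤13, objective 13.
No feasible integer point exceeds 20.

20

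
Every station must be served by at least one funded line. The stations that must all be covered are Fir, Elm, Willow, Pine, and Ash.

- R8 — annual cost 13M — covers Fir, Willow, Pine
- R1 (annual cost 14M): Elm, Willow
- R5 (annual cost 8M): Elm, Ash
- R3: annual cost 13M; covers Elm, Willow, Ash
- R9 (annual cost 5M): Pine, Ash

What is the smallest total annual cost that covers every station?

Choose R8 and R5: together they cover Fir, Elm, Willow, Pine, Ash — every station.
Total annual cost: 13 + 8 = 21.

21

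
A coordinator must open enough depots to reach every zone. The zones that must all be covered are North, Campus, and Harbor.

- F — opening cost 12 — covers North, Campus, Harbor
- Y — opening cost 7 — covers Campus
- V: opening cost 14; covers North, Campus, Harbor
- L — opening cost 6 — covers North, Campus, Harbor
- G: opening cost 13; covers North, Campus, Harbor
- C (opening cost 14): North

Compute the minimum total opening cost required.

This is a weighted set-cover instance.
L alone covers North, Campus, Harbor — every zone.
Total opening cost: 6.
No cover costs less than 6.

6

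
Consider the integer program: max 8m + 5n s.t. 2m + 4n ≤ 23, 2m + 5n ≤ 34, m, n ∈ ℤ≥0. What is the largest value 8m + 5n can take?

88

The continuous relaxation peaks at (11.5, 0) with value 92.00; rounding to a feasible lattice point costs some objective.
(m,n)=(11,0): 2·11+4·0=22≤23, 2·11+5·0=22≤34, objective 88.
(m,n)=(10,0): 2·10+4·0=20≤23, 2·10+5·0=20≤34, objective 80.
No feasible integer point exceeds 88.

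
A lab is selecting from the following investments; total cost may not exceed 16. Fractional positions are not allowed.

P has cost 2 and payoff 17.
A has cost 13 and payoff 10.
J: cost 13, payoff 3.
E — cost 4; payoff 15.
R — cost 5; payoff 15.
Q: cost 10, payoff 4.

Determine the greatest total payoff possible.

47

Take P, E, and R: cost 2 + 4 + 5 = 11 ≤ 16, payoff 17 + 15 + 15 = 47.
No other feasible combination does better.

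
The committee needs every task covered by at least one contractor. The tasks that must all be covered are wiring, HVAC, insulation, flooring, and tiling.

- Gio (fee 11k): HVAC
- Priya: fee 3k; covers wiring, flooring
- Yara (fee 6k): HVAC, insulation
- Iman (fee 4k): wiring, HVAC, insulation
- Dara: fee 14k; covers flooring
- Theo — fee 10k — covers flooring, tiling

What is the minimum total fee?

The greedy cost-per-new-task heuristic would pick Iman, Priya, and Theo for 17, but a cheaper cover exists.
Choose Iman and Theo: together they cover wiring, HVAC, insulation, flooring, tiling — every task.
Total fee: 4 + 10 = 14.
No cover costs less than 14.

14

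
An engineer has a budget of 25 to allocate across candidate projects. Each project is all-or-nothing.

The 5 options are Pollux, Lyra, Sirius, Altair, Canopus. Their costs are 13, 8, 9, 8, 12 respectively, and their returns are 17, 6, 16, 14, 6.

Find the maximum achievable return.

This is an integer program with binary decision variables.
Allowing fractional choices, the relaxed optimum would be about 40.5, but projects are indivisible.
Pollux + Altair: cost 13 + 8 = 21 ≤ 25, return 17 + 14 = 31.
Pollux + Sirius: cost 13 + 9 = 22 ≤ 25, return 17 + 16 = 33.
Lyra + Sirius + Altair: cost 8 + 9 + 8 = 25 ≤ 25, return 6 + 16 + 14 = 36.
Best is Lyra, Sirius, and Altair with total return 36.

36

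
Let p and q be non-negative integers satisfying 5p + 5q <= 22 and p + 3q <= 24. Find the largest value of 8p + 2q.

32

Relaxing integrality, the LP optimum is 35.20 at (p,q) = (4.4, 0), which is not an integer point.
(p,q)=(4,0): 5·4+5·0=20≤22, 1·4+3·0=4≤24, objective 32.
(p,q)=(3,1): 5·3+5·1=20≤22, 1·3+3·1=6≤24, objective 26.
The best lattice point is (4,0), giving 32.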